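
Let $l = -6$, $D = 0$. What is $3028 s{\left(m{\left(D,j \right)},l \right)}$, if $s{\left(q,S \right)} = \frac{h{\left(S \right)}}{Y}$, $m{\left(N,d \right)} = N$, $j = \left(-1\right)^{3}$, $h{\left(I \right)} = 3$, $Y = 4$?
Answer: $2271$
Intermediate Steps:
$j = -1$
$s{\left(q,S \right)} = \frac{3}{4}$
$3028 s{\left(m{\left(D,j \right)},l \right)} = 3028 \cdot \frac{3}{4} = 2271$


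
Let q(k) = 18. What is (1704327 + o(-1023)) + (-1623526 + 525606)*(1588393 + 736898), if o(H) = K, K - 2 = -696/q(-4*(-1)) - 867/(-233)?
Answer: -1784534271507736/699 ≈ -2.5530e+12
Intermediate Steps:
K = -23029/699 (K = 2 + (-696/18 - 867/(-233)) = 2 + (-696*1/18 - 867*(-1/233)) = 2 + (-116/3 + 867/233) = 2 - 24427/699 = -23029/699 ≈ -32.946)
o(H) = -23029/699
(1704327 + o(-1023)) + (-1623526 + 525606)*(1588393 + 736898) = (1704327 - 23029/699) + (-1623526 + 525606)*(1588393 + 736898) = 1191301544/699 - 1097920*2325291 = 1191301544/699 - 2552983494720 = -1784534271507736/699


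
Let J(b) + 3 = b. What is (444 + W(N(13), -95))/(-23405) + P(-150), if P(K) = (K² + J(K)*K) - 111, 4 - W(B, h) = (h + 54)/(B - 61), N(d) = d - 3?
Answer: 54119101238/1193655 ≈ 45339.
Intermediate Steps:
J(b) = -3 + b
N(d) = -3 + d
W(B, h) = 4 - (54 + h)/(-61 + B) (W(B, h) = 4 - (h + 54)/(B - 61) = 4 - (54 + h)/(-61 + B))
P(K) = -111 + K² + K*(-3 + K) (P(K) = (K² + (-3 + K)*K) - 111 = (K² + K*(-3 + K)) - 111 = -111 + K² + K*(-3 + K))
(444 + W(N(13), -95))/(-23405) + P(-150) = (444 + (-298 - 1*(-95) + 4*(-3 + 13))/(-61 + (-3 + 13)))/(-23405) + (-111 + (-150)² - 150*(-3 - 150)) = (444 + (-298 + 95 + 4*10)/(-61 + 10))*(-1/23405) + (-111 + 22500 - 150*(-153)) = (444 + (-298 + 95 + 40)/(-51))*(-1/23405) + (-111 + 22500 + 22950) = (444 - 1/51*(-163))*(-1/23405) + 45339 = (444 + 163/51)*(-1/23405) + 45339 = (22807/51)*(-1/23405) + 45339 = -22807/1193655 + 45339 = 54119101238/1193655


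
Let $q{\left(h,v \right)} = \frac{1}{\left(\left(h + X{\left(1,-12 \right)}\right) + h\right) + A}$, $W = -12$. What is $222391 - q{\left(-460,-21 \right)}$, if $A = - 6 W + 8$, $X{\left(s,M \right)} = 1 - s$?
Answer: $\frac{186808441}{840} \approx 2.2239 \cdot 10^{5}$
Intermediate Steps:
$A = 80$ ($A = \left(-6\right) \left(-12\right) + 8 = 72 + 8 = 80$)
$q{\left(h,v \right)} = \frac{1}{80 + 2 h}$ ($q{\left(h,v \right)} = \frac{1}{\left(\left(h + \left(1 - 1\right)\right) + h\right) + 80} = \frac{1}{\left(\left(h + 0\right) + h\right) + 80} = \frac{1}{\left(h + h\right) + 80} = \frac{1}{2 h + 80} = \frac{1}{80 + 2 h}$)
$222391 - q{\left(-460,-21 \right)} = 222391 - \frac{1}{2 \left(40 - 460\right)} = 222391 - \frac{1}{2 \left(-420\right)} = 222391 - \frac{1}{2} \left(- \frac{1}{420}\right) = 222391 - - \frac{1}{840} = 222391 + \frac{1}{840} = \frac{186808441}{840}$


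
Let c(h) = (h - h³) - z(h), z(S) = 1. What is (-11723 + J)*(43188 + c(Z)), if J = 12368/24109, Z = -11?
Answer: -12578454357573/24109 ≈ -5.2173e+8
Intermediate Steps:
c(h) = -1 + h - h³ (c(h) = (h - h³) - 1*1 = (h - h³) - 1 = -1 + h - h³)
J = 12368/24109 (J = 12368*(1/24109) = 12368/24109 ≈ 0.51300)
(-11723 + J)*(43188 + c(Z)) = (-11723 + 12368/24109)*(43188 + (-1 - 11 - 1*(-11)³)) = -282617439*(43188 + (-1 - 11 - 1*(-1331)))/24109 = -282617439*(43188 + (-1 - 11 + 1331))/24109 = -282617439*(43188 + 1319)/24109 = -282617439/24109*44507 = -12578454357573/24109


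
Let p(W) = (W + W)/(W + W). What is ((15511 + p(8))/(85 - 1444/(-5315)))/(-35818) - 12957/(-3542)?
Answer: 15003151071581/4107049729926 ≈ 3.6530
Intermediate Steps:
p(W) = 1 (p(W) = (2*W)/((2*W)) = (2*W)*(1/(2*W)) = 1)
((15511 + p(8))/(85 - 1444/(-5315)))/(-35818) - 12957/(-3542) = ((15511 + 1)/(85 - 1444/(-5315)))/(-35818) - 12957/(-3542) = (15512/(85 - 1444*(-1/5315)))*(-1/35818) - 12957*(-1/3542) = (15512/(85 + 1444/5315))*(-1/35818) + 1851/506 = (15512/(453219/5315))*(-1/35818) + 1851/506 = (15512*(5315/453219))*(-1/35818) + 1851/506 = (82446280/453219)*(-1/35818) + 1851/506 = -41223140/8116699071 + 1851/506 = 15003151071581/4107049729926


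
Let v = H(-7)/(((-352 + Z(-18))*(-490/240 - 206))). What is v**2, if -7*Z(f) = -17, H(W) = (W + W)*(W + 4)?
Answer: 49787136/149276371772641 ≈ 3.3352e-7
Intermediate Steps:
H(W) = 2*W*(4 + W) (H(W) = (2*W)*(4 + W) = 2*W*(4 + W))
Z(f) = 17/7 (Z(f) = -1/7*(-17) = 17/7)
v = 7056/12217871 (v = (2*(-7)*(4 - 7))/(((-352 + 17/7)*(-490/240 - 206))) = (2*(-7)*(-3))/((-2447*(-490*1/240 - 206)/7)) = 42/((-2447*(-49/24 - 206)/7)) = 42/((-2447/7*(-4993/24))) = 42/(12217871/168) = 42*(168/12217871) = 7056/12217871 ≈ 0.00057751)
v**2 = (7056/12217871)**2 = 49787136/149276371772641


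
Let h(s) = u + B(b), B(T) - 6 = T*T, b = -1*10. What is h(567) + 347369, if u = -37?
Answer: 347438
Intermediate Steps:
b = -10
B(T) = 6 + T² (B(T) = 6 + T*T = 6 + T²)
h(s) = 69 (h(s) = -37 + (6 + (-10)²) = -37 + (6 + 100) = -37 + 106 = 69)
h(567) + 347369 = 69 + 347369 = 347438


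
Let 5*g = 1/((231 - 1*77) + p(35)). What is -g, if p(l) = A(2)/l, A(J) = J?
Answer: -7/5392 ≈ -0.0012982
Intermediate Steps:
p(l) = 2/l
g = 7/5392 (g = 1/(5*((231 - 1*77) + 2/35)) = 1/(5*((231 - 77) + 2*(1/35))) = 1/(5*(154 + 2/35)) = 1/(5*(5392/35)) = (⅕)*(35/5392) = 7/5392 ≈ 0.0012982)
-g = -1*7/5392 = -7/5392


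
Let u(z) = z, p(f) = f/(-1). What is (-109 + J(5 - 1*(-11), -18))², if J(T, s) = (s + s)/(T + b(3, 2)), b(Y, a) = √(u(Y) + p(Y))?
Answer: 198025/16 ≈ 12377.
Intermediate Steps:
p(f) = -f (p(f) = f*(-1) = -f)
b(Y, a) = 0 (b(Y, a) = √(Y - Y) = √0 = 0)
J(T, s) = 2*s/T (J(T, s) = (s + s)/(T + 0) = (2*s)/T = 2*s/T)
(-109 + J(5 - 1*(-11), -18))² = (-109 + 2*(-18)/(5 - 1*(-11)))² = (-109 + 2*(-18)/(5 + 11))² = (-109 + 2*(-18)/16)² = (-109 + 2*(-18)*(1/16))² = (-109 - 9/4)² = (-445/4)² = 198025/16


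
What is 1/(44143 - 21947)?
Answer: 1/22196 ≈ 4.5053e-5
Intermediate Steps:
1/(44143 - 21947) = 1/22196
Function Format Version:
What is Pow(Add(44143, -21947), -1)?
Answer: Rational(1, 22196) ≈ 4.5053e-5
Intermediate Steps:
Pow(Add(44143, -21947), -1) = Pow(22196, -1) = Rational(1, 22196)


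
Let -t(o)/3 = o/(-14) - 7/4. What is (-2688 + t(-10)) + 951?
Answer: -48549/28 ≈ -1733.9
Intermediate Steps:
t(o) = 21/4 + 3*o/14 (t(o) = -3*(o/(-14) - 7/4) = -3*(o*(-1/14) - 7*¼) = -3*(-o/14 - 7/4) = -3*(-7/4 - o/14) = 21/4 + 3*o/14)
(-2688 + t(-10)) + 951 = (-2688 + (21/4 + (3/14)*(-10))) + 951 = (-2688 + (21/4 - 15/7)) + 951 = (-2688 + 87/28) + 951 = -75177/28 + 951 = -48549/28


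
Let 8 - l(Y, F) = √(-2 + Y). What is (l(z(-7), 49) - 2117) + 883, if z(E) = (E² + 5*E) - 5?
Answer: -1226 - √7 ≈ -1228.6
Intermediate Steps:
z(E) = -5 + E² + 5*E
l(Y, F) = 8 - √(-2 + Y)
(l(z(-7), 49) - 2117) + 883 = ((8 - √(-2 + (-5 + (-7)² + 5*(-7)))) - 2117) + 883 = ((8 - √(-2 + (-5 + 49 - 35))) - 2117) + 883 = ((8 - √(-2 + 9)) - 2117) + 883 = ((8 - √7) - 2117) + 883 = (-2109 - √7) + 883 = -1226 - √7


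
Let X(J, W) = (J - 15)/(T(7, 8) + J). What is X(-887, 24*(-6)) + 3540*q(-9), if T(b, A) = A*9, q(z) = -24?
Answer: -69241498/815 ≈ -84959.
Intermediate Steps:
T(b, A) = 9*A
X(J, W) = (-15 + J)/(72 + J) (X(J, W) = (J - 15)/(9*8 + J) = (-15 + J)/(72 + J))
X(-887, 24*(-6)) + 3540*q(-9) = (-15 - 887)/(72 - 887) + 3540*(-24) = -902/(-815) - 84960 = -1/815*(-902) - 84960 = 902/815 - 84960 = -69241498/815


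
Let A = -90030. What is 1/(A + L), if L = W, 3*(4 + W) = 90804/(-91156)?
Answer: -22789/2051792393 ≈ -1.1107e-5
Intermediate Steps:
W = -98723/22789 (W = -4 + (90804/(-91156))/3 = -4 + (90804*(-1/91156))/3 = -4 + (1/3)*(-22701/22789) = -4 - 7567/22789 = -98723/22789 ≈ -4.3320)
L = -98723/22789 ≈ -4.3320
1/(A + L) = 1/(-90030 - 98723/22789) = 1/(-2051792393/22789) = -22789/2051792393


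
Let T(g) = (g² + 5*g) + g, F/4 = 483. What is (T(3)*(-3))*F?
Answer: -156492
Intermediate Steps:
F = 1932 (F = 4*483 = 1932)
T(g) = g² + 6*g
(T(3)*(-3))*F = ((3*(6 + 3))*(-3))*1932 = ((3*9)*(-3))*1932 = (27*(-3))*1932 = -81*1932 = -156492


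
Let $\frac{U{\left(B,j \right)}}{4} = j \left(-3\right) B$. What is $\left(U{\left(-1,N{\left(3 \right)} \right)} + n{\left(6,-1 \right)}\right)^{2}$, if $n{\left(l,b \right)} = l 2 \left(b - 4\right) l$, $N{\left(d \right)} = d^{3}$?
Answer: $1296$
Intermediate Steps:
$U{\left(B,j \right)} = - 12 B j$ ($U{\left(B,j \right)} = 4 j \left(-3\right) B = 4 - 3 j B = 4 \left(- 3 B j\right) = - 12 B j$)
$n{\left(l,b \right)} = 2 l^{2} \left(-4 + b\right)$ ($n{\left(l,b \right)} = l 2 \left(-4 + b\right) l = l 2 l \left(-4 + b\right) = 2 l^{2} \left(-4 + b\right)$)
$\left(U{\left(-1,N{\left(3 \right)} \right)} + n{\left(6,-1 \right)}\right)^{2} = \left(\left(-12\right) \left(-1\right) 3^{3} + 2 \cdot 6^{2} \left(-4 - 1\right)\right)^{2} = \left(\left(-12\right) \left(-1\right) 27 + 2 \cdot 36 \left(-5\right)\right)^{2} = \left(324 - 360\right)^{2} = \left(-36\right)^{2} = 1296$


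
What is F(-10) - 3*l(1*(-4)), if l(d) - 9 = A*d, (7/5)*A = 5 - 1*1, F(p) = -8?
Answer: -5/7 ≈ -0.71429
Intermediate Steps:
A = 20/7 (A = 5*(5 - 1*1)/7 = 5*(5 - 1)/7 = (5/7)*4 = 20/7 ≈ 2.8571)
l(d) = 9 + 20*d/7
F(-10) - 3*l(1*(-4)) = -8 - 3*(9 + 20*(1*(-4))/7) = -8 - 3*(9 + (20/7)*(-4)) = -8 - 3*(9 - 80/7) = -8 - 3*(-17/7) = -8 + 51/7 = -5/7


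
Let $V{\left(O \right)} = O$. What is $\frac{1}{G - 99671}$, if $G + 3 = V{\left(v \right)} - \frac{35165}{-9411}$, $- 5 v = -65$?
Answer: $- \frac{9411}{937874506} \approx -1.0034 \cdot 10^{-5}$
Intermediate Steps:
$v = 13$ ($v = \left(- \frac{1}{5}\right) \left(-65\right) = 13$)
$G = \frac{129275}{9411}$ ($G = -3 + \left(13 - \frac{35165}{-9411}\right) = -3 + \left(13 - - \frac{35165}{9411}\right) = -3 + \left(13 + \frac{35165}{9411}\right) = -3 + \frac{157508}{9411} = \frac{129275}{9411} \approx 13.737$)
$\frac{1}{G - 99671} = \frac{1}{\frac{129275}{9411} - 99671} = \frac{1}{- \frac{937874506}{9411}} = - \frac{9411}{937874506}$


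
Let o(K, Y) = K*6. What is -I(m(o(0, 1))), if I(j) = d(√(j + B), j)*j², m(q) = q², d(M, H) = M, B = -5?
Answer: 0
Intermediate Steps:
o(K, Y) = 6*K
I(j) = j²*√(-5 + j) (I(j) = √(j - 5)*j² = √(-5 + j)*j² = j²*√(-5 + j))
-I(m(o(0, 1))) = -((6*0)²)²*√(-5 + (6*0)²) = -(0²)²*√(-5 + 0²) = -0²*√(-5 + 0) = -0*√(-5) = -0*I*√5 = -1*0 = 0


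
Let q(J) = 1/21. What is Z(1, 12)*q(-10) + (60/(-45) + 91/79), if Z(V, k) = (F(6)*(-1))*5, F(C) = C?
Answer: -2671/1659 ≈ -1.6100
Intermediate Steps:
Z(V, k) = -30 (Z(V, k) = (6*(-1))*5 = -6*5 = -30)
q(J) = 1/21
Z(1, 12)*q(-10) + (60/(-45) + 91/79) = -30*1/21 + (60/(-45) + 91/79) = -10/7 + (60*(-1/45) + 91*(1/79)) = -10/7 + (-4/3 + 91/79) = -10/7 - 43/237 = -2671/1659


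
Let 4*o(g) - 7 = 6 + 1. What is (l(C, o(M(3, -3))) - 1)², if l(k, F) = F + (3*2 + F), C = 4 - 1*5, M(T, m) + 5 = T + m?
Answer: 144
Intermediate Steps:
M(T, m) = -5 + T + m (M(T, m) = -5 + (T + m) = -5 + T + m)
o(g) = 7/2 (o(g) = 7/4 + (6 + 1)/4 = 7/4 + (¼)*7 = 7/4 + 7/4 = 7/2)
C = -1 (C = 4 - 5 = -1)
l(k, F) = 6 + 2*F (l(k, F) = F + (6 + F) = 6 + 2*F)
(l(C, o(M(3, -3))) - 1)² = ((6 + 2*(7/2)) - 1)² = ((6 + 7) - 1)² = (13 - 1)² = 12² = 144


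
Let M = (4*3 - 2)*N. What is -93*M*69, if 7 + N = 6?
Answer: 64170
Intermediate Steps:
N = -1 (N = -7 + 6 = -1)
M = -10 (M = (4*3 - 2)*(-1) = (12 - 2)*(-1) = 10*(-1) = -10)
-93*M*69 = -93*(-10)*69 = 930*69 = 64170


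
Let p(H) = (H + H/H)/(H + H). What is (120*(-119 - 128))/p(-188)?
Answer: -11144640/187 ≈ -59597.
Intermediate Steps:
p(H) = (1 + H)/(2*H) (p(H) = (H + 1)/((2*H)) = (1 + H)*(1/(2*H)) = (1 + H)/(2*H))
(120*(-119 - 128))/p(-188) = (120*(-119 - 128))/(((½)*(1 - 188)/(-188))) = (120*(-247))/(((½)*(-1/188)*(-187))) = -29640/187/376 = -29640*376/187 = -11144640/187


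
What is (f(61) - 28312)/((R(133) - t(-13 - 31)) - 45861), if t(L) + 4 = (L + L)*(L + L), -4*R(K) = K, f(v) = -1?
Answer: 113252/214537 ≈ 0.52789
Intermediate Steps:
R(K) = -K/4
t(L) = -4 + 4*L² (t(L) = -4 + (L + L)*(L + L) = -4 + (2*L)*(2*L) = -4 + 4*L²)
(f(61) - 28312)/((R(133) - t(-13 - 31)) - 45861) = (-1 - 28312)/((-¼*133 - (-4 + 4*(-13 - 31)²)) - 45861) = -28313/((-133/4 - (-4 + 4*(-44)²)) - 45861) = -28313/((-133/4 - (-4 + 4*1936)) - 45861) = -28313/((-133/4 - (-4 + 7744)) - 45861) = -28313/((-133/4 - 1*7740) - 45861) = -28313/((-133/4 - 7740) - 45861) = -28313/(-31093/4 - 45861) = -28313/(-214537/4) = -28313*(-4/214537) = 113252/214537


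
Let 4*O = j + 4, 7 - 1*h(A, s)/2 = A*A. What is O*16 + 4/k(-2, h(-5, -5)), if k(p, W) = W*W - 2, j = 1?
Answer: 12942/647 ≈ 20.003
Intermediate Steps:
h(A, s) = 14 - 2*A² (h(A, s) = 14 - 2*A*A = 14 - 2*A²)
k(p, W) = -2 + W² (k(p, W) = W² - 2 = -2 + W²)
O = 5/4 (O = (1 + 4)/4 = (¼)*5 = 5/4 ≈ 1.2500)
O*16 + 4/k(-2, h(-5, -5)) = (5/4)*16 + 4/(-2 + (14 - 2*(-5)²)²) = 20 + 4/(-2 + (14 - 2*25)²) = 20 + 4/(-2 + (14 - 50)²) = 20 + 4/(-2 + (-36)²) = 20 + 4/(-2 + 1296) = 20 + 4/1294 = 20 + 4*(1/1294) = 20 + 2/647 = 12942/647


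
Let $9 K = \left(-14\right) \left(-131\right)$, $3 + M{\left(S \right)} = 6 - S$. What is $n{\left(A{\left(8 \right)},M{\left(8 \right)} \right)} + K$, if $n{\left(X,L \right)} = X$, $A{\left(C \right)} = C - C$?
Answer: $\frac{1834}{9} \approx 203.78$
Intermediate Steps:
$M{\left(S \right)} = 3 - S$ ($M{\left(S \right)} = -3 - \left(-6 + S\right) = 3 - S$)
$K = \frac{1834}{9}$ ($K = \frac{\left(-14\right) \left(-131\right)}{9} = \frac{1}{9} \cdot 1834 = \frac{1834}{9} \approx 203.78$)
$A{\left(C \right)} = 0$
$n{\left(A{\left(8 \right)},M{\left(8 \right)} \right)} + K = 0 + \frac{1834}{9} = \frac{1834}{9}$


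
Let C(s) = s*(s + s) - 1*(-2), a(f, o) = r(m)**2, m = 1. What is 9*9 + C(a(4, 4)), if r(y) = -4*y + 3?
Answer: 85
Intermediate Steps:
r(y) = 3 - 4*y
a(f, o) = 1 (a(f, o) = (3 - 4*1)**2 = (3 - 4)**2 = (-1)**2 = 1)
C(s) = 2 + 2*s**2 (C(s) = s*(2*s) + 2 = 2*s**2 + 2 = 2 + 2*s**2)
9*9 + C(a(4, 4)) = 9*9 + (2 + 2*1**2) = 81 + (2 + 2*1) = 81 + (2 + 2) = 81 + 4 = 85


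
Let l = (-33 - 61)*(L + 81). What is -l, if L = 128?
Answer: 19646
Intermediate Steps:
l = -19646 (l = (-33 - 61)*(128 + 81) = -94*209 = -19646)
-l = -1*(-19646) = 19646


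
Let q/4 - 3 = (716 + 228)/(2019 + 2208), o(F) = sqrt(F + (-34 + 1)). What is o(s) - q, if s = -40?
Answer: -54500/4227 + I*sqrt(73) ≈ -12.893 + 8.544*I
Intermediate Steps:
o(F) = sqrt(-33 + F) (o(F) = sqrt(F - 33) = sqrt(-33 + F))
q = 54500/4227 (q = 12 + 4*((716 + 228)/(2019 + 2208)) = 12 + 4*(944/4227) = 12 + 3776/4227 = 54500/4227 ≈ 12.893)
o(s) - q = sqrt(-33 - 40) - 1*54500/4227 = sqrt(-73) - 54500/4227 = I*sqrt(73) - 54500/4227 = -54500/4227 + I*sqrt(73)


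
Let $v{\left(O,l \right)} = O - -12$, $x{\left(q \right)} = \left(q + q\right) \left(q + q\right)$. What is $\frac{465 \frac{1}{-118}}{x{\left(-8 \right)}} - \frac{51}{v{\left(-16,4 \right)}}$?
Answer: $\frac{384687}{30208} \approx 12.735$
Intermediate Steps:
$x{\left(q \right)} = 4 q^{2}$ ($x{\left(q \right)} = 2 q 2 q = 4 q^{2}$)
$v{\left(O,l \right)} = 12 + O$ ($v{\left(O,l \right)} = O + 12 = 12 + O$)
$\frac{465 \frac{1}{-118}}{x{\left(-8 \right)}} - \frac{51}{v{\left(-16,4 \right)}} = \frac{465 \frac{1}{-118}}{4 \left(-8\right)^{2}} - \frac{51}{12 - 16} = \frac{465 \left(- \frac{1}{118}\right)}{4 \cdot 64} - \frac{51}{-4} = - \frac{465}{118 \cdot 256} - - \frac{51}{4} = \left(- \frac{465}{118}\right) \frac{1}{256} + \frac{51}{4} = - \frac{465}{30208} + \frac{51}{4} = \frac{384687}{30208}$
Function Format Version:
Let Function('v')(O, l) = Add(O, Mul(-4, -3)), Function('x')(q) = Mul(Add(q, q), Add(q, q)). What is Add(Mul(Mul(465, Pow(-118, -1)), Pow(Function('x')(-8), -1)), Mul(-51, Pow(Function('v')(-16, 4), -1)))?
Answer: Rational(384687, 30208) ≈ 12.735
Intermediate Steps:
Function('x')(q) = Mul(4, Pow(q, 2)) (Function('x')(q) = Mul(Mul(2, q), Mul(2, q)) = Mul(4, Pow(q, 2)))
Function('v')(O, l) = Add(12, O) (Function('v')(O, l) = Add(O, 12) = Add(12, O))
Add(Mul(Mul(465, Pow(-118, -1)), Pow(Function('x')(-8), -1)), Mul(-51, Pow(Function('v')(-16, 4), -1))) = Add(Mul(Mul(465, Pow(-118, -1)), Pow(Mul(4, Pow(-8, 2)), -1)), Mul(-51, Pow(Add(12, -16), -1))) = Add(Mul(Mul(465, Rational(-1, 118)), Pow(Mul(4, 64), -1)), Mul(-51, Pow(-4, -1))) = Add(Mul(Rational(-465, 118), Pow(256, -1)), Mul(-51, Rational(-1, 4))) = Add(Mul(Rational(-465, 118), Rational(1, 256)), Rational(51, 4)) = Add(Rational(-465, 30208), Rational(51, 4)) = Rational(384687, 30208)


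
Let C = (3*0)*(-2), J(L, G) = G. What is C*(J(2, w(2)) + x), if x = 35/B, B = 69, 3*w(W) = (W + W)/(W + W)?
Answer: 0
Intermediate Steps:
w(W) = 1/3 (w(W) = ((W + W)/(W + W))/3 = ((2*W)/((2*W)))/3 = ((2*W)*(1/(2*W)))/3 = (1/3)*1 = 1/3)
C = 0 (C = 0*(-2) = 0)
x = 35/69 ≈ 0.50725
C*(J(2, w(2)) + x) = 0*(1/3 + 35/69) = 0*(58/69) = 0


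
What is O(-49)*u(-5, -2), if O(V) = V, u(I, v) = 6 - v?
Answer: -392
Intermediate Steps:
O(-49)*u(-5, -2) = -49*(6 - 1*(-2)) = -49*(6 + 2) = -49*8 = -392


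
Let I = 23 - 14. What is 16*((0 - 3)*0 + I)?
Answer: 144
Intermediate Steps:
I = 9
16*((0 - 3)*0 + I) = 16*((0 - 3)*0 + 9) = 16*(-3*0 + 9) = 16*(0 + 9) = 16*9 = 144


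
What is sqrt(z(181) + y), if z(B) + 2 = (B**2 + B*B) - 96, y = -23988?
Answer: 6*sqrt(1151) ≈ 203.56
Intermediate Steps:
z(B) = -98 + 2*B**2 (z(B) = -2 + ((B**2 + B*B) - 96) = -2 + ((B**2 + B**2) - 96) = -2 + (2*B**2 - 96) = -2 + (-96 + 2*B**2) = -98 + 2*B**2)
sqrt(z(181) + y) = sqrt((-98 + 2*181**2) - 23988) = sqrt((-98 + 2*32761) - 23988) = sqrt((-98 + 65522) - 23988) = sqrt(65424 - 23988) = sqrt(41436) = 6*sqrt(1151)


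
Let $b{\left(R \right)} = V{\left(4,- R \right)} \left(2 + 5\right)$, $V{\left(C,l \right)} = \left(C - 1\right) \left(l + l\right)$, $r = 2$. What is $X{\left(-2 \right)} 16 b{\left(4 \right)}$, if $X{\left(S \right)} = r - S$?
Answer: $-10752$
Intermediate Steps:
$V{\left(C,l \right)} = 2 l \left(-1 + C\right)$ ($V{\left(C,l \right)} = \left(-1 + C\right) 2 l = 2 l \left(-1 + C\right)$)
$b{\left(R \right)} = - 42 R$ ($b{\left(R \right)} = 2 \left(- R\right) \left(-1 + 4\right) \left(2 + 5\right) = 2 \left(- R\right) 3 \cdot 7 = - 6 R 7 = - 42 R$)
$X{\left(S \right)} = 2 - S$
$X{\left(-2 \right)} 16 b{\left(4 \right)} = \left(2 - -2\right) 16 \left(\left(-42\right) 4\right) = \left(2 + 2\right) 16 \left(-168\right) = 4 \cdot 16 \left(-168\right) = 64 \left(-168\right) = -10752$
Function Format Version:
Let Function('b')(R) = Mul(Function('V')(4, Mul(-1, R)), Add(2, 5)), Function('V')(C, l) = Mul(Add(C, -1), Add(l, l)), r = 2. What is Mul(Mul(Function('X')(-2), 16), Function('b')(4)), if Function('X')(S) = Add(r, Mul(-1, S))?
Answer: -10752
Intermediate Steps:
Function('V')(C, l) = Mul(2, l, Add(-1, C)) (Function('V')(C, l) = Mul(Add(-1, C), Mul(2, l)) = Mul(2, l, Add(-1, C)))
Function('b')(R) = Mul(-42, R) (Function('b')(R) = Mul(Mul(2, Mul(-1, R), Add(-1, 4)), Add(2, 5)) = Mul(Mul(2, Mul(-1, R), 3), 7) = Mul(Mul(-6, R), 7) = Mul(-42, R))
Function('X')(S) = Add(2, Mul(-1, S))
Mul(Mul(Function('X')(-2), 16), Function('b')(4)) = Mul(Mul(Add(2, Mul(-1, -2)), 16), Mul(-42, 4)) = Mul(Mul(Add(2, 2), 16), -168) = Mul(Mul(4, 16), -168) = Mul(64, -168) = -10752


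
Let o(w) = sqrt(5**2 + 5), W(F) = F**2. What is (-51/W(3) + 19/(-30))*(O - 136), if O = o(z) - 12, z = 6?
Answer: 4662/5 - 63*sqrt(30)/10 ≈ 897.89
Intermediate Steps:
o(w) = sqrt(30) (o(w) = sqrt(25 + 5) = sqrt(30))
O = -12 + sqrt(30) (O = sqrt(30) - 12 = -12 + sqrt(30) ≈ -6.5228)
(-51/W(3) + 19/(-30))*(O - 136) = (-51/(3**2) + 19/(-30))*((-12 + sqrt(30)) - 136) = (-51/9 + 19*(-1/30))*(-148 + sqrt(30)) = (-51*1/9 - 19/30)*(-148 + sqrt(30)) = (-17/3 - 19/30)*(-148 + sqrt(30)) = -63*(-148 + sqrt(30))/10 = 4662/5 - 63*sqrt(30)/10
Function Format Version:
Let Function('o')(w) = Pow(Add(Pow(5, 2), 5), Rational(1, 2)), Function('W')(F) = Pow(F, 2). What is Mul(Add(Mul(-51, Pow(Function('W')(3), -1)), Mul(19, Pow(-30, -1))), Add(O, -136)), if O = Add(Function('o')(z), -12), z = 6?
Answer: Add(Rational(4662, 5), Mul(Rational(-63, 10), Pow(30, Rational(1, 2)))) ≈ 897.89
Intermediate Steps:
Function('o')(w) = Pow(30, Rational(1, 2)) (Function('o')(w) = Pow(Add(25, 5), Rational(1, 2)) = Pow(30, Rational(1, 2)))
O = Add(-12, Pow(30, Rational(1, 2))) (O = Add(Pow(30, Rational(1, 2)), -12) = Add(-12, Pow(30, Rational(1, 2))) ≈ -6.5228)
Mul(Add(Mul(-51, Pow(Function('W')(3), -1)), Mul(19, Pow(-30, -1))), Add(O, -136)) = Mul(Add(Mul(-51, Pow(Pow(3, 2), -1)), Mul(19, Pow(-30, -1))), Add(Add(-12, Pow(30, Rational(1, 2))), -136)) = Mul(Add(Mul(-51, Pow(9, -1)), Mul(19, Rational(-1, 30))), Add(-148, Pow(30, Rational(1, 2)))) = Mul(Add(Mul(-51, Rational(1, 9)), Rational(-19, 30)), Add(-148, Pow(30, Rational(1, 2)))) = Mul(Add(Rational(-17, 3), Rational(-19, 30)), Add(-148, Pow(30, Rational(1, 2)))) = Mul(Rational(-63, 10), Add(-148, Pow(30, Rational(1, 2)))) = Add(Rational(4662, 5), Mul(Rational(-63, 10), Pow(30, Rational(1, 2))))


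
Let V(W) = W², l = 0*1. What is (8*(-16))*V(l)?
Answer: 0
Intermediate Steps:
l = 0
(8*(-16))*V(l) = (8*(-16))*0² = -128*0 = 0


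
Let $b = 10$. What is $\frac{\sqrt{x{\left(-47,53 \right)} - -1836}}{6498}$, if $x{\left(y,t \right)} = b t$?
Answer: $\frac{13 \sqrt{14}}{6498} \approx 0.0074856$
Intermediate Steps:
$x{\left(y,t \right)} = 10 t$
$\frac{\sqrt{x{\left(-47,53 \right)} - -1836}}{6498} = \frac{\sqrt{10 \cdot 53 - -1836}}{6498} = \sqrt{530 + 1836} \cdot \frac{1}{6498} = \sqrt{2366} \cdot \frac{1}{6498} = 13 \sqrt{14} \cdot \frac{1}{6498} = \frac{13 \sqrt{14}}{6498}$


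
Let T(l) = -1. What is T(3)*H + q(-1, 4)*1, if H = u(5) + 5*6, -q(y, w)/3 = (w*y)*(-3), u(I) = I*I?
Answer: -91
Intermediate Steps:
u(I) = I²
q(y, w) = 9*w*y (q(y, w) = -3*w*y*(-3) = -(-9)*w*y = 9*w*y)
H = 55 (H = 5² + 5*6 = 25 + 30 = 55)
T(3)*H + q(-1, 4)*1 = -1*55 + (9*4*(-1))*1 = -55 - 36*1 = -55 - 36 = -91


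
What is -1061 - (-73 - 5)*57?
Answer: 3385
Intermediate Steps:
-1061 - (-73 - 5)*57 = -1061 - (-78)*57 = -1061 - 1*(-4446) = -1061 + 4446 = 3385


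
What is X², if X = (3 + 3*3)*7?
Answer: 7056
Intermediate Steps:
X = 84 (X = (3 + 9)*7 = 12*7 = 84)
X² = 84² = 7056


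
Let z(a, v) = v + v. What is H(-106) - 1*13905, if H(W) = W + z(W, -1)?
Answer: -14013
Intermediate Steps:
z(a, v) = 2*v
H(W) = -2 + W (H(W) = W + 2*(-1) = W - 2 = -2 + W)
H(-106) - 1*13905 = (-2 - 106) - 1*13905 = -108 - 13905 = -14013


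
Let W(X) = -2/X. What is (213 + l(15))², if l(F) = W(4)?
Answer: 180625/4 ≈ 45156.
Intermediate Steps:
l(F) = -½ (l(F) = -2/4 = -2*¼ = -½)
(213 + l(15))² = (213 - ½)² = (425/2)² = 180625/4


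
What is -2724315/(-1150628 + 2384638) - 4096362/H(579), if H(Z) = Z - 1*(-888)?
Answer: -337263216115/120686178 ≈ -2794.5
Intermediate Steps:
H(Z) = 888 + Z (H(Z) = Z + 888 = 888 + Z)
-2724315/(-1150628 + 2384638) - 4096362/H(579) = -2724315/(-1150628 + 2384638) - 4096362/(888 + 579) = -2724315/1234010 - 4096362/1467 = -2724315*1/1234010 - 4096362*1/1467 = -544863/246802 - 1365454/489 = -337263216115/120686178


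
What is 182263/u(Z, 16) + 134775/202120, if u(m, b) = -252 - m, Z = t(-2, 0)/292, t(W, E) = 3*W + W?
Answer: -268676777053/371779528 ≈ -722.68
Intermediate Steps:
t(W, E) = 4*W
Z = -2/73 (Z = (4*(-2))/292 = -8*1/292 = -2/73 ≈ -0.027397)
182263/u(Z, 16) + 134775/202120 = 182263/(-252 - 1*(-2/73)) + 134775/202120 = 182263/(-252 + 2/73) + 134775*(1/202120) = 182263/(-18394/73) + 26955/40424 = 182263*(-73/18394) + 26955/40424 = -13305199/18394 + 26955/40424 = -268676777053/371779528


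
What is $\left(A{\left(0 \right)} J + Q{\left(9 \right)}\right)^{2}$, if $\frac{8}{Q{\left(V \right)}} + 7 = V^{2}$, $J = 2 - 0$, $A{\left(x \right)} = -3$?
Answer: $\frac{47524}{1369} \approx 34.714$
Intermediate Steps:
$J = 2$ ($J = 2 + 0 = 2$)
$Q{\left(V \right)} = \frac{8}{-7 + V^{2}}$
$\left(A{\left(0 \right)} J + Q{\left(9 \right)}\right)^{2} = \left(\left(-3\right) 2 + \frac{8}{-7 + 9^{2}}\right)^{2} = \left(-6 + \frac{8}{-7 + 81}\right)^{2} = \left(-6 + \frac{8}{74}\right)^{2} = \left(-6 + 8 \cdot \frac{1}{74}\right)^{2} = \left(-6 + \frac{4}{37}\right)^{2} = \left(- \frac{218}{37}\right)^{2} = \frac{47524}{1369}$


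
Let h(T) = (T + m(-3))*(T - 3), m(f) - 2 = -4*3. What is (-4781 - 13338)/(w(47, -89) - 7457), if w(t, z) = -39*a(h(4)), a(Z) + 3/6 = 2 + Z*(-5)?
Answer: 36238/17371 ≈ 2.0861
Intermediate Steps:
m(f) = -10 (m(f) = 2 - 4*3 = 2 - 12 = -10)
h(T) = (-10 + T)*(-3 + T) (h(T) = (T - 10)*(T - 3) = (-10 + T)*(-3 + T))
a(Z) = 3/2 - 5*Z (a(Z) = -1/2 + (2 + Z*(-5)) = -1/2 + (2 - 5*Z) = 3/2 - 5*Z)
w(t, z) = -2457/2 (w(t, z) = -39*(3/2 - 5*(30 + 4**2 - 13*4)) = -39*(3/2 - 5*(30 + 16 - 52)) = -39*(3/2 - 5*(-6)) = -39*(3/2 + 30) = -39*63/2 = -2457/2)
(-4781 - 13338)/(w(47, -89) - 7457) = (-4781 - 13338)/(-2457/2 - 7457) = -18119/(-17371/2) = -18119*(-2/17371) = 36238/17371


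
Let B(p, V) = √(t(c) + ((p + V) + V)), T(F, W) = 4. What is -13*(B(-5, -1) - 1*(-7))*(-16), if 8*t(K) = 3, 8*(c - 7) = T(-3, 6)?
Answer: 1456 + 52*I*√106 ≈ 1456.0 + 535.37*I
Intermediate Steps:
c = 15/2 (c = 7 + (⅛)*4 = 7 + ½ = 15/2 ≈ 7.5000)
t(K) = 3/8 (t(K) = (⅛)*3 = 3/8)
B(p, V) = √(3/8 + p + 2*V) (B(p, V) = √(3/8 + ((p + V) + V)) = √(3/8 + ((V + p) + V)) = √(3/8 + (p + 2*V)) = √(3/8 + p + 2*V))
-13*(B(-5, -1) - 1*(-7))*(-16) = -13*(√(6 + 16*(-5) + 32*(-1))/4 - 1*(-7))*(-16) = -13*(√(6 - 80 - 32)/4 + 7)*(-16) = -13*(√(-106)/4 + 7)*(-16) = -13*((I*√106)/4 + 7)*(-16) = -13*(I*√106/4 + 7)*(-16) = -13*(7 + I*√106/4)*(-16) = (-91 - 13*I*√106/4)*(-16) = 1456 + 52*I*√106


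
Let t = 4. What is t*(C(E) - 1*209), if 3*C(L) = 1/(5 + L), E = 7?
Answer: -7523/9 ≈ -835.89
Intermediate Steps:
C(L) = 1/(3*(5 + L))
t*(C(E) - 1*209) = 4*(1/(3*(5 + 7)) - 1*209) = 4*((1/3)/12 - 209) = 4*((1/3)*(1/12) - 209) = 4*(1/36 - 209) = 4*(-7523/36) = -7523/9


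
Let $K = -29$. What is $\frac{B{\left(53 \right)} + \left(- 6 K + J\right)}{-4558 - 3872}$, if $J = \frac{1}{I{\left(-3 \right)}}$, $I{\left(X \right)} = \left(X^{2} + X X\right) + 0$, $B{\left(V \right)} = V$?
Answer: $- \frac{4087}{151740} \approx -0.026934$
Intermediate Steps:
$I{\left(X \right)} = 2 X^{2}$ ($I{\left(X \right)} = \left(X^{2} + X^{2}\right) + 0 = 2 X^{2} + 0 = 2 X^{2}$)
$J = \frac{1}{18}$ ($J = \frac{1}{2 \left(-3\right)^{2}} = \frac{1}{2 \cdot 9} = \frac{1}{18} \approx 0.055556$)
$\frac{B{\left(53 \right)} + \left(- 6 K + J\right)}{-4558 - 3872} = \frac{53 + \left(\left(-6\right) \left(-29\right) + \frac{1}{18}\right)}{-4558 - 3872} = \frac{53 + \left(174 + \frac{1}{18}\right)}{-8430} = \left(53 + \frac{3133}{18}\right) \left(- \frac{1}{8430}\right) = \frac{4087}{18} \left(- \frac{1}{8430}\right) = - \frac{4087}{151740}$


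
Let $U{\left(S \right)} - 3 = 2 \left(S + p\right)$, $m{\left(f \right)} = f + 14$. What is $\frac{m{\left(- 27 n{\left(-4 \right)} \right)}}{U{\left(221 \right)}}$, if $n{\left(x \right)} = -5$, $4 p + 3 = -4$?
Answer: $\frac{298}{883} \approx 0.33749$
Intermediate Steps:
$p = - \frac{7}{4}$ ($p = - \frac{3}{4} + \frac{1}{4} \left(-4\right) = - \frac{3}{4} - 1 = - \frac{7}{4} \approx -1.75$)
$m{\left(f \right)} = 14 + f$
$U{\left(S \right)} = - \frac{1}{2} + 2 S$ ($U{\left(S \right)} = 3 + 2 \left(S - \frac{7}{4}\right) = 3 + 2 \left(- \frac{7}{4} + S\right) = 3 + \left(- \frac{7}{2} + 2 S\right) = - \frac{1}{2} + 2 S$)
$\frac{m{\left(- 27 n{\left(-4 \right)} \right)}}{U{\left(221 \right)}} = \frac{14 - -135}{- \frac{1}{2} + 2 \cdot 221} = \frac{14 + 135}{- \frac{1}{2} + 442} = \frac{149}{\frac{883}{2}} = 149 \cdot \frac{2}{883} = \frac{298}{883}$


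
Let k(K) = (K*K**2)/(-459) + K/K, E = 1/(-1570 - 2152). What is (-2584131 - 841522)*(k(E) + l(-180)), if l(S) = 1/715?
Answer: -310424919294959139013/90491174949240 ≈ -3.4304e+6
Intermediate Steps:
E = -1/3722 (E = 1/(-3722) = -1/3722 ≈ -0.00026867)
l(S) = 1/715
k(K) = 1 - K**3/459 (k(K) = K**3*(-1/459) + 1 = -K**3/459 + 1 = 1 - K**3/459)
(-2584131 - 841522)*(k(E) + l(-180)) = (-2584131 - 841522)*((1 - (-1/3722)**3/459) + 1/715) = -3425653*((1 - 1/459*(-1/51561923048)) + 1/715) = -3425653*((1 + 1/23666922679032) + 1/715) = -3425653*(23666922679033/23666922679032 + 1/715) = -3425653*16945516638187627/16921849715507880 = -310424919294959139013/90491174949240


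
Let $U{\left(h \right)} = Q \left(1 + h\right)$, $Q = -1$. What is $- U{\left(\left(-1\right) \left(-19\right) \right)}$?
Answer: $20$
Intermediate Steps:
$U{\left(h \right)} = -1 - h$ ($U{\left(h \right)} = - (1 + h) = -1 - h$)
$- U{\left(\left(-1\right) \left(-19\right) \right)} = - (-1 - \left(-1\right) \left(-19\right)) = - (-1 - 19) = \left(-1\right) \left(-20\right) = 20$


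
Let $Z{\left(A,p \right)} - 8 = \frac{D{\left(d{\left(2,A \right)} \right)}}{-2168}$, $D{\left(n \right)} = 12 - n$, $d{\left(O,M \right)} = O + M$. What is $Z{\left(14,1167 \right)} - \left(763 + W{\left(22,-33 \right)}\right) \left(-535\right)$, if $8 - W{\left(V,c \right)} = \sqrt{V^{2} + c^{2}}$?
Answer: $\frac{223571207}{542} - 5885 \sqrt{13} \approx 3.9127 \cdot 10^{5}$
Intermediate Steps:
$W{\left(V,c \right)} = 8 - \sqrt{V^{2} + c^{2}}$
$d{\left(O,M \right)} = M + O$
$Z{\left(A,p \right)} = \frac{8667}{1084} + \frac{A}{2168}$ ($Z{\left(A,p \right)} = 8 + \frac{12 - \left(A + 2\right)}{-2168} = 8 + \left(12 - \left(2 + A\right)\right) \left(- \frac{1}{2168}\right) = 8 + \left(10 - A\right) \left(- \frac{1}{2168}\right) = 8 + \left(- \frac{5}{1084} + \frac{A}{2168}\right) = \frac{8667}{1084} + \frac{A}{2168}$)
$Z{\left(14,1167 \right)} - \left(763 + W{\left(22,-33 \right)}\right) \left(-535\right) = \left(\frac{8667}{1084} + \frac{1}{2168} \cdot 14\right) - \left(763 + \left(8 - \sqrt{22^{2} + \left(-33\right)^{2}}\right)\right) \left(-535\right) = \left(\frac{8667}{1084} + \frac{7}{1084}\right) - \left(763 + \left(8 - \sqrt{484 + 1089}\right)\right) \left(-535\right) = \frac{4337}{542} - \left(763 + \left(8 - \sqrt{1573}\right)\right) \left(-535\right) = \frac{4337}{542} - \left(763 + \left(8 - 11 \sqrt{13}\right)\right) \left(-535\right) = \frac{4337}{542} - \left(771 - 11 \sqrt{13}\right) \left(-535\right) = \frac{4337}{542} - \left(-412485 + 5885 \sqrt{13}\right) = \frac{4337}{542} + \left(412485 - 5885 \sqrt{13}\right) = \frac{223571207}{542} - 5885 \sqrt{13}$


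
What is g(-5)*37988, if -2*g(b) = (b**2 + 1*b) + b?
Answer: -284910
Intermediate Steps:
g(b) = -b - b**2/2 (g(b) = -((b**2 + 1*b) + b)/2 = -((b**2 + b) + b)/2 = -((b + b**2) + b)/2 = -(b**2 + 2*b)/2 = -b - b**2/2)
g(-5)*37988 = -1/2*(-5)*(2 - 5)*37988 = -1/2*(-5)*(-3)*37988 = -15/2*37988 = -284910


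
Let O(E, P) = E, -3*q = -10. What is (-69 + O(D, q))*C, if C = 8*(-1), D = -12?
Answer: 648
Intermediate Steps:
C = -8
q = 10/3 (q = -⅓*(-10) = 10/3 ≈ 3.3333)
(-69 + O(D, q))*C = (-69 - 12)*(-8) = -81*(-8) = 648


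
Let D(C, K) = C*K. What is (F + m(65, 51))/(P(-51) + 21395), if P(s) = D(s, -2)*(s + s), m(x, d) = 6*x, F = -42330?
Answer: -41940/10991 ≈ -3.8158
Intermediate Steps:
P(s) = -4*s² (P(s) = (s*(-2))*(s + s) = (-2*s)*(2*s) = -4*s²)
(F + m(65, 51))/(P(-51) + 21395) = (-42330 + 6*65)/(-4*(-51)² + 21395) = (-42330 + 390)/(-4*2601 + 21395) = -41940/(-10404 + 21395) = -41940/10991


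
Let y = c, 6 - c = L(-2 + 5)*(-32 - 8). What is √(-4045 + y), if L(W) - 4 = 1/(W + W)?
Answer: I*√34851/3 ≈ 62.228*I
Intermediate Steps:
L(W) = 4 + 1/(2*W) (L(W) = 4 + 1/(W + W) = 4 + 1/(2*W))
c = 518/3 (c = 6 - (4 + 1/(2*(-2 + 5)))*(-32 - 8) = 6 - (4 + (½)/3)*(-40) = 6 - (4 + (½)*(⅓))*(-40) = 6 - (4 + ⅙)*(-40) = 6 - 25*(-40)/6 = 6 - 1*(-500/3) = 6 + 500/3 = 518/3 ≈ 172.67)
y = 518/3 ≈ 172.67
√(-4045 + y) = √(-4045 + 518/3) = √(-11617/3) = I*√34851/3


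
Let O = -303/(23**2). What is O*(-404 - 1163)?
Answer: 474801/529 ≈ 897.54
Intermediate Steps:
O = -303/529 ≈ -0.57278
O*(-404 - 1163) = -303*(-404 - 1163)/529 = -303/529*(-1567) = 474801/529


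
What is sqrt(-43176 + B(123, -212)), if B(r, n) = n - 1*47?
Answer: I*sqrt(43435) ≈ 208.41*I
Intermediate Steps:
B(r, n) = -47 + n (B(r, n) = n - 47 = -47 + n)
sqrt(-43176 + B(123, -212)) = sqrt(-43176 + (-47 - 212)) = sqrt(-43176 - 259) = sqrt(-43435) = I*sqrt(43435)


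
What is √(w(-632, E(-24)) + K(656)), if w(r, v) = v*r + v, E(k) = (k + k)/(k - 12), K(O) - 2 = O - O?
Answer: I*√7554/3 ≈ 28.971*I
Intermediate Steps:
K(O) = 2 (K(O) = 2 + (O - O) = 2 + 0 = 2)
E(k) = 2*k/(-12 + k) (E(k) = (2*k)/(-12 + k) = 2*k/(-12 + k))
w(r, v) = v + r*v (w(r, v) = r*v + v = v + r*v)
√(w(-632, E(-24)) + K(656)) = √((2*(-24)/(-12 - 24))*(1 - 632) + 2) = √((2*(-24)/(-36))*(-631) + 2) = √((2*(-24)*(-1/36))*(-631) + 2) = √((4/3)*(-631) + 2) = √(-2524/3 + 2) = √(-2518/3) = I*√7554/3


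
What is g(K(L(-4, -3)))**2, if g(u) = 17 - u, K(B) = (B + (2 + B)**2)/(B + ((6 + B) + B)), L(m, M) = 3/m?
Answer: 1014049/3600 ≈ 281.68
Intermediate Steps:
K(B) = (B + (2 + B)**2)/(6 + 3*B) (K(B) = (B + (2 + B)**2)/(B + (6 + 2*B)) = (B + (2 + B)**2)/(6 + 3*B))
g(K(L(-4, -3)))**2 = (17 - (3/(-4) + (2 + 3/(-4))**2)/(3*(2 + 3/(-4))))**2 = (17 - (3*(-1/4) + (2 + 3*(-1/4))**2)/(3*(2 + 3*(-1/4))))**2 = (17 - (-3/4 + (2 - 3/4)**2)/(3*(2 - 3/4)))**2 = (17 - (-3/4 + (5/4)**2)/(3*5/4))**2 = (17 - 4*(-3/4 + 25/16)/(3*5))**2 = (17 - 4*13/(3*5*16))**2 = (17 - 1*13/60)**2 = (17 - 13/60)**2 = (1007/60)**2 = 1014049/3600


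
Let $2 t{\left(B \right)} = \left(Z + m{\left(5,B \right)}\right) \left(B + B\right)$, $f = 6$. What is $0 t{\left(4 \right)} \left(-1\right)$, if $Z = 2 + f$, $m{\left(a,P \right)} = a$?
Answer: $0$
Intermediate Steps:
$Z = 8$ ($Z = 2 + 6 = 8$)
$t{\left(B \right)} = 13 B$ ($t{\left(B \right)} = \frac{\left(8 + 5\right) \left(B + B\right)}{2} = \frac{13 \cdot 2 B}{2} = \frac{26 B}{2} = 13 B$)
$0 t{\left(4 \right)} \left(-1\right) = 0 \cdot 13 \cdot 4 \left(-1\right) = 0 \cdot 52 \left(-1\right) = 0 \left(-1\right) = 0$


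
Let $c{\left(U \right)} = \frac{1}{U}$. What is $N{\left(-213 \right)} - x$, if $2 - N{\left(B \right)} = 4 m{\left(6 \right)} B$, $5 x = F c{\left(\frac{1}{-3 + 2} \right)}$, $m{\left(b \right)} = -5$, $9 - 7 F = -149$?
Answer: $- \frac{148872}{35} \approx -4253.5$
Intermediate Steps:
$F = \frac{158}{7}$ ($F = \frac{9}{7} - - \frac{149}{7} = \frac{9}{7} + \frac{149}{7} = \frac{158}{7} \approx 22.571$)
$x = - \frac{158}{35}$ ($x = \frac{\frac{158}{7} \frac{1}{\frac{1}{-3 + 2}}}{5} = \frac{\frac{158}{7} \frac{1}{\frac{1}{-1}}}{5} = \frac{\frac{158}{7} \frac{1}{-1}}{5} = \frac{\frac{158}{7} \left(-1\right)}{5} = \frac{1}{5} \left(- \frac{158}{7}\right) = - \frac{158}{35} \approx -4.5143$)
$N{\left(B \right)} = 2 + 20 B$ ($N{\left(B \right)} = 2 - 4 \left(-5\right) B = 2 - - 20 B = 2 + 20 B$)
$N{\left(-213 \right)} - x = \left(2 + 20 \left(-213\right)\right) - - \frac{158}{35} = \left(2 - 4260\right) + \frac{158}{35} = -4258 + \frac{158}{35} = - \frac{148872}{35}$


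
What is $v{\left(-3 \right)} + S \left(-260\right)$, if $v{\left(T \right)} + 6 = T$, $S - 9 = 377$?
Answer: $-100369$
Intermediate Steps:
$S = 386$ ($S = 9 + 377 = 386$)
$v{\left(T \right)} = -6 + T$
$v{\left(-3 \right)} + S \left(-260\right) = \left(-6 - 3\right) + 386 \left(-260\right) = -9 - 100360 = -100369$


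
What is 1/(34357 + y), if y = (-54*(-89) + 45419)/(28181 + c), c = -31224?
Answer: 3043/104498126 ≈ 2.9120e-5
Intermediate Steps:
y = -50225/3043 (y = (-54*(-89) + 45419)/(28181 - 31224) = (4806 + 45419)/(-3043) = 50225*(-1/3043) = -50225/3043 ≈ -16.505)
1/(34357 + y) = 1/(34357 - 50225/3043) = 1/(104498126/3043) = 3043/104498126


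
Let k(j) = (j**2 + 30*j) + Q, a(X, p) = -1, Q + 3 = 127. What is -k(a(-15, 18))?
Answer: -95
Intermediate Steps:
Q = 124 (Q = -3 + 127 = 124)
k(j) = 124 + j**2 + 30*j (k(j) = (j**2 + 30*j) + 124 = 124 + j**2 + 30*j)
-k(a(-15, 18)) = -(124 + (-1)**2 + 30*(-1)) = -(124 + 1 - 30) = -1*95 = -95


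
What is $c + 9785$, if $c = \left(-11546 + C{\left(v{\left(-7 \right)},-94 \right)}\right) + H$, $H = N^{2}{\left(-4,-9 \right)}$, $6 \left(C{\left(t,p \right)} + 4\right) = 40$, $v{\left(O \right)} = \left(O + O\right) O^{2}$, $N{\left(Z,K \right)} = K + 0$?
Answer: $- \frac{5032}{3} \approx -1677.3$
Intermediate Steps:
$N{\left(Z,K \right)} = K$
$v{\left(O \right)} = 2 O^{3}$ ($v{\left(O \right)} = 2 O O^{2} = 2 O^{3}$)
$C{\left(t,p \right)} = \frac{8}{3}$ ($C{\left(t,p \right)} = -4 + \frac{1}{6} \cdot 40 = -4 + \frac{20}{3} = \frac{8}{3}$)
$H = 81$ ($H = \left(-9\right)^{2} = 81$)
$c = - \frac{34387}{3}$ ($c = \left(-11546 + \frac{8}{3}\right) + 81 = - \frac{34630}{3} + 81 = - \frac{34387}{3} \approx -11462.0$)
$c + 9785 = - \frac{34387}{3} + 9785 = - \frac{5032}{3}$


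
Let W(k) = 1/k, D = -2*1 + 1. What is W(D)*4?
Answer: -4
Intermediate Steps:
D = -1 (D = -2 + 1 = -1)
W(k) = 1/k
W(D)*4 = 4/(-1) = -1*4 = -4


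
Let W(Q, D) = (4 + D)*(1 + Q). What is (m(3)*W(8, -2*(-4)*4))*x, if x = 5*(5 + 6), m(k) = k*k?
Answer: 160380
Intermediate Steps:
m(k) = k²
x = 55 (x = 5*11 = 55)
W(Q, D) = (1 + Q)*(4 + D)
(m(3)*W(8, -2*(-4)*4))*x = (3²*(4 - 2*(-4)*4 + 4*8 + (-2*(-4)*4)*8))*55 = (9*(4 + 8*4 + 32 + (8*4)*8))*55 = (9*(4 + 32 + 32 + 32*8))*55 = (9*(4 + 32 + 32 + 256))*55 = (9*324)*55 = 2916*55 = 160380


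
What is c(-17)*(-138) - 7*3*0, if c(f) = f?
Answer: 2346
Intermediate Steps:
c(-17)*(-138) - 7*3*0 = -17*(-138) - 7*3*0 = 2346 - 21*0 = 2346 + 0 = 2346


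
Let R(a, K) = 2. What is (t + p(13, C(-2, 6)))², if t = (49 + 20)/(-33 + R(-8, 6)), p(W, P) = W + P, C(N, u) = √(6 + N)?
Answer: 156816/961 ≈ 163.18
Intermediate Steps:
p(W, P) = P + W
t = -69/31 (t = (49 + 20)/(-33 + 2) = 69/(-31) = 69*(-1/31) = -69/31 ≈ -2.2258)
(t + p(13, C(-2, 6)))² = (-69/31 + (√(6 - 2) + 13))² = (-69/31 + (√4 + 13))² = (-69/31 + (2 + 13))² = (-69/31 + 15)² = (396/31)² = 156816/961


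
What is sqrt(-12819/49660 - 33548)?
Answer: I*sqrt(20683470685085)/24830 ≈ 183.16*I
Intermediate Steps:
sqrt(-12819/49660 - 33548) = sqrt(-1666006499/49660) = I*sqrt(20683470685085)/24830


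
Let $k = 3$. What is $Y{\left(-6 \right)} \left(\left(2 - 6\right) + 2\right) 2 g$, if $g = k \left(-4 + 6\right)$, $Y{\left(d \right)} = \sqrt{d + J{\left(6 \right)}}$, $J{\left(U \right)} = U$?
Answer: $0$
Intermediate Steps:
$Y{\left(d \right)} = \sqrt{6 + d}$ ($Y{\left(d \right)} = \sqrt{d + 6} = \sqrt{6 + d}$)
$g = 6$ ($g = 3 \left(-4 + 6\right) = 3 \cdot 2 = 6$)
$Y{\left(-6 \right)} \left(\left(2 - 6\right) + 2\right) 2 g = \sqrt{6 - 6} \left(\left(2 - 6\right) + 2\right) 2 \cdot 6 = \sqrt{0} \left(\left(2 - 6\right) + 2\right) 2 \cdot 6 = 0 \left(-4 + 2\right) 2 \cdot 6 = 0 \left(\left(-2\right) 2\right) 6 = 0 \left(-4\right) 6 = 0 \cdot 6 = 0$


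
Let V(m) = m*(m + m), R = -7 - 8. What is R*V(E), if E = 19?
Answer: -10830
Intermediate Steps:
R = -15
V(m) = 2*m² (V(m) = m*(2*m) = 2*m²)
R*V(E) = -30*19² = -30*361 = -15*722 = -10830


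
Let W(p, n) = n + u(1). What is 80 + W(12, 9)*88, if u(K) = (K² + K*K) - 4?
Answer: 696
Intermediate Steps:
u(K) = -4 + 2*K² (u(K) = (K² + K²) - 4 = 2*K² - 4 = -4 + 2*K²)
W(p, n) = -2 + n (W(p, n) = n + (-4 + 2*1²) = n + (-4 + 2*1) = n + (-4 + 2) = n - 2 = -2 + n)
80 + W(12, 9)*88 = 80 + (-2 + 9)*88 = 80 + 7*88 = 80 + 616 = 696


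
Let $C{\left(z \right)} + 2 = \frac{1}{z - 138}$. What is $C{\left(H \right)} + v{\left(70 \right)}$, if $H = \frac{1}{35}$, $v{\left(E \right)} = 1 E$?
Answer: $\frac{328337}{4829} \approx 67.993$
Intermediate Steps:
$v{\left(E \right)} = E$
$H = \frac{1}{35} \approx 0.028571$
$C{\left(z \right)} = -2 + \frac{1}{-138 + z}$ ($C{\left(z \right)} = -2 + \frac{1}{z - 138} = -2 + \frac{1}{-138 + z}$)
$C{\left(H \right)} + v{\left(70 \right)} = \frac{277 - \frac{2}{35}}{-138 + \frac{1}{35}} + 70 = \frac{277 - \frac{2}{35}}{- \frac{4829}{35}} + 70 = \left(- \frac{35}{4829}\right) \frac{9693}{35} + 70 = - \frac{9693}{4829} + 70 = \frac{328337}{4829}$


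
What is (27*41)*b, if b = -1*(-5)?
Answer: 5535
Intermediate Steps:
b = 5
(27*41)*b = (27*41)*5 = 1107*5 = 5535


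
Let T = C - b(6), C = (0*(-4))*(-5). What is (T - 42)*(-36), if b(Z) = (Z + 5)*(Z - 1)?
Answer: 3492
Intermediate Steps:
b(Z) = (-1 + Z)*(5 + Z) (b(Z) = (5 + Z)*(-1 + Z) = (-1 + Z)*(5 + Z))
C = 0 (C = 0*(-5) = 0)
T = -55 (T = 0 - (-5 + 6² + 4*6) = 0 - (-5 + 36 + 24) = 0 - 1*55 = 0 - 55 = -55)
(T - 42)*(-36) = (-55 - 42)*(-36) = -97*(-36) = 3492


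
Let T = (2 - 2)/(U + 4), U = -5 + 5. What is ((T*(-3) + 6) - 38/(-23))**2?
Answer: 30976/529 ≈ 58.556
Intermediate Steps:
U = 0
T = 0 (T = (2 - 2)/(0 + 4) = 0/4 = 0*(1/4) = 0)
((T*(-3) + 6) - 38/(-23))**2 = ((0*(-3) + 6) - 38/(-23))**2 = ((0 + 6) - 38*(-1/23))**2 = (6 + 38/23)**2 = (176/23)**2 = 30976/529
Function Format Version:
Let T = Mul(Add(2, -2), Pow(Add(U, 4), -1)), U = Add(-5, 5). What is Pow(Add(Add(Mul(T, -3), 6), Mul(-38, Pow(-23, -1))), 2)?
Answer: Rational(30976, 529) ≈ 58.556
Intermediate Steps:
U = 0
T = 0 (T = Mul(Add(2, -2), Pow(Add(0, 4), -1)) = Mul(0, Pow(4, -1)) = Mul(0, Rational(1, 4)) = 0)
Pow(Add(Add(Mul(T, -3), 6), Mul(-38, Pow(-23, -1))), 2) = Pow(Add(Add(Mul(0, -3), 6), Mul(-38, Pow(-23, -1))), 2) = Pow(Add(Add(0, 6), Mul(-38, Rational(-1, 23))), 2) = Pow(Add(6, Rational(38, 23)), 2) = Pow(Rational(176, 23), 2) = Rational(30976, 529)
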